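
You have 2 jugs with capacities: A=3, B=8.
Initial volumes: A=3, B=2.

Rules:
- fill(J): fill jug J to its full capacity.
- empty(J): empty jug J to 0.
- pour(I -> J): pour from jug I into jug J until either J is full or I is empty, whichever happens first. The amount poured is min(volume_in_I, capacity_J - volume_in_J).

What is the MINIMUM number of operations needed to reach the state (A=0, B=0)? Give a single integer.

Answer: 2

Derivation:
BFS from (A=3, B=2). One shortest path:
  1. empty(A) -> (A=0 B=2)
  2. empty(B) -> (A=0 B=0)
Reached target in 2 moves.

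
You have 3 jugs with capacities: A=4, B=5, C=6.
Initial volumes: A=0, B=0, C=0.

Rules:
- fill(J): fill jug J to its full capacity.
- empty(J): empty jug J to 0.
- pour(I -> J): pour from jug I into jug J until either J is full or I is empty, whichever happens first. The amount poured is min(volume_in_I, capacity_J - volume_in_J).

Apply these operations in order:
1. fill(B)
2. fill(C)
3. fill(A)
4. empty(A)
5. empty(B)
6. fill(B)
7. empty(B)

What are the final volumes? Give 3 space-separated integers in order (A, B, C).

Answer: 0 0 6

Derivation:
Step 1: fill(B) -> (A=0 B=5 C=0)
Step 2: fill(C) -> (A=0 B=5 C=6)
Step 3: fill(A) -> (A=4 B=5 C=6)
Step 4: empty(A) -> (A=0 B=5 C=6)
Step 5: empty(B) -> (A=0 B=0 C=6)
Step 6: fill(B) -> (A=0 B=5 C=6)
Step 7: empty(B) -> (A=0 B=0 C=6)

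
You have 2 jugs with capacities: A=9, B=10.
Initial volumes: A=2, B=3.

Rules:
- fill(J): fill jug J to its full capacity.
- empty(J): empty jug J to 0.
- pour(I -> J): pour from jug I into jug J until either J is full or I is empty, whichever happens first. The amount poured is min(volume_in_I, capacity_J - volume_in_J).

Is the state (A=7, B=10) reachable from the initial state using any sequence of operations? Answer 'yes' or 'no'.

BFS from (A=2, B=3):
  1. fill(A) -> (A=9 B=3)
  2. empty(B) -> (A=9 B=0)
  3. pour(A -> B) -> (A=0 B=9)
  4. fill(A) -> (A=9 B=9)
  5. pour(A -> B) -> (A=8 B=10)
  6. empty(B) -> (A=8 B=0)
  7. pour(A -> B) -> (A=0 B=8)
  8. fill(A) -> (A=9 B=8)
  9. pour(A -> B) -> (A=7 B=10)
Target reached → yes.

Answer: yes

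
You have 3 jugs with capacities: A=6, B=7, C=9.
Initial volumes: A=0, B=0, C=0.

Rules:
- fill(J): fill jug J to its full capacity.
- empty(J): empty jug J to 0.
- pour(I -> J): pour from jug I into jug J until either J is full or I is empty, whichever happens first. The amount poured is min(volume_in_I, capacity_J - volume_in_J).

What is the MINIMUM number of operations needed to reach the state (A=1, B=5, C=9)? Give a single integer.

Answer: 8

Derivation:
BFS from (A=0, B=0, C=0). One shortest path:
  1. fill(B) -> (A=0 B=7 C=0)
  2. pour(B -> A) -> (A=6 B=1 C=0)
  3. empty(A) -> (A=0 B=1 C=0)
  4. pour(B -> A) -> (A=1 B=0 C=0)
  5. fill(B) -> (A=1 B=7 C=0)
  6. pour(B -> C) -> (A=1 B=0 C=7)
  7. fill(B) -> (A=1 B=7 C=7)
  8. pour(B -> C) -> (A=1 B=5 C=9)
Reached target in 8 moves.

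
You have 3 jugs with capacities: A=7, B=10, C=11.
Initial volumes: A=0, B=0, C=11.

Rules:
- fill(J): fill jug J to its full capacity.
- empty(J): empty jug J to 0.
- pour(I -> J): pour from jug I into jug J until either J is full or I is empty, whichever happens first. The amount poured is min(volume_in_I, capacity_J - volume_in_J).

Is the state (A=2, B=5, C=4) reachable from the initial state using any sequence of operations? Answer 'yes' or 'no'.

Answer: no

Derivation:
BFS explored all 516 reachable states.
Reachable set includes: (0,0,0), (0,0,1), (0,0,2), (0,0,3), (0,0,4), (0,0,5), (0,0,6), (0,0,7), (0,0,8), (0,0,9), (0,0,10), (0,0,11) ...
Target (A=2, B=5, C=4) not in reachable set → no.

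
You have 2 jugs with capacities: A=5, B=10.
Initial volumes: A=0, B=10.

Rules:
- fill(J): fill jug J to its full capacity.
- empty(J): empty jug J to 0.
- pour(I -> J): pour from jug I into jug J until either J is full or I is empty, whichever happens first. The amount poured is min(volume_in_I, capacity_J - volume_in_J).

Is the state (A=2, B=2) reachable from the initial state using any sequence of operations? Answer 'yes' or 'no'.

Answer: no

Derivation:
BFS explored all 6 reachable states.
Reachable set includes: (0,0), (0,5), (0,10), (5,0), (5,5), (5,10)
Target (A=2, B=2) not in reachable set → no.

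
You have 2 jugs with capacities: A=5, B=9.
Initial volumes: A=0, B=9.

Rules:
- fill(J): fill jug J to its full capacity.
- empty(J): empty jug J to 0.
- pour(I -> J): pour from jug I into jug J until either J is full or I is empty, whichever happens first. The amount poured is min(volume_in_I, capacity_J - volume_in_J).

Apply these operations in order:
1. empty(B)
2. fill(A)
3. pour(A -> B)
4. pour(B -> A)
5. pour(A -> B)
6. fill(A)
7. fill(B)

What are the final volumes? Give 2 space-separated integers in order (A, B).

Answer: 5 9

Derivation:
Step 1: empty(B) -> (A=0 B=0)
Step 2: fill(A) -> (A=5 B=0)
Step 3: pour(A -> B) -> (A=0 B=5)
Step 4: pour(B -> A) -> (A=5 B=0)
Step 5: pour(A -> B) -> (A=0 B=5)
Step 6: fill(A) -> (A=5 B=5)
Step 7: fill(B) -> (A=5 B=9)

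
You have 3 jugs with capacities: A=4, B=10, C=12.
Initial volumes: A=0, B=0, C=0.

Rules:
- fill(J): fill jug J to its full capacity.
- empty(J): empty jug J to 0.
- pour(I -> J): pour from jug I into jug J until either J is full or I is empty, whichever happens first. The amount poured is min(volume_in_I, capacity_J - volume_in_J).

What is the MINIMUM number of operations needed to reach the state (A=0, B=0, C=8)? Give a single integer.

Answer: 3

Derivation:
BFS from (A=0, B=0, C=0). One shortest path:
  1. fill(C) -> (A=0 B=0 C=12)
  2. pour(C -> A) -> (A=4 B=0 C=8)
  3. empty(A) -> (A=0 B=0 C=8)
Reached target in 3 moves.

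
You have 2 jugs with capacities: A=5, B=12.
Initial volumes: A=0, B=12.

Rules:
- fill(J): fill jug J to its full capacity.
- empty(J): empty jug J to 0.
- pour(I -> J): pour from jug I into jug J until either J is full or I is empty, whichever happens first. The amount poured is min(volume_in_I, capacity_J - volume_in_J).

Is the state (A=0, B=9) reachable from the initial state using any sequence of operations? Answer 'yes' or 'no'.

Answer: yes

Derivation:
BFS from (A=0, B=12):
  1. pour(B -> A) -> (A=5 B=7)
  2. empty(A) -> (A=0 B=7)
  3. pour(B -> A) -> (A=5 B=2)
  4. empty(A) -> (A=0 B=2)
  5. pour(B -> A) -> (A=2 B=0)
  6. fill(B) -> (A=2 B=12)
  7. pour(B -> A) -> (A=5 B=9)
  8. empty(A) -> (A=0 B=9)
Target reached → yes.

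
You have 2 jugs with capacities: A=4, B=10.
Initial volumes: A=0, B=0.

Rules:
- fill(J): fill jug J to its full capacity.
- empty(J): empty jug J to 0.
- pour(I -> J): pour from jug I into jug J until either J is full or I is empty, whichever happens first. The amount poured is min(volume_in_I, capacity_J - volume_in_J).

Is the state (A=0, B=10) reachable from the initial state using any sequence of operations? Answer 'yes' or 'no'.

Answer: yes

Derivation:
BFS from (A=0, B=0):
  1. fill(B) -> (A=0 B=10)
Target reached → yes.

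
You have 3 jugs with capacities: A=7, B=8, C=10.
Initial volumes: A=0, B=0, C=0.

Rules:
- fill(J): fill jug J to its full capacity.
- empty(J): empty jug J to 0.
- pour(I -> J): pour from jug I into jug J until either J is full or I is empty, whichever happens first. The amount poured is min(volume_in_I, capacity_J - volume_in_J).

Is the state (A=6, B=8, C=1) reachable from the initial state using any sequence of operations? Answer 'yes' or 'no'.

BFS from (A=0, B=0, C=0):
  1. fill(A) -> (A=7 B=0 C=0)
  2. fill(B) -> (A=7 B=8 C=0)
  3. pour(B -> C) -> (A=7 B=0 C=8)
  4. pour(A -> B) -> (A=0 B=7 C=8)
  5. pour(C -> A) -> (A=7 B=7 C=1)
  6. pour(A -> B) -> (A=6 B=8 C=1)
Target reached → yes.

Answer: yes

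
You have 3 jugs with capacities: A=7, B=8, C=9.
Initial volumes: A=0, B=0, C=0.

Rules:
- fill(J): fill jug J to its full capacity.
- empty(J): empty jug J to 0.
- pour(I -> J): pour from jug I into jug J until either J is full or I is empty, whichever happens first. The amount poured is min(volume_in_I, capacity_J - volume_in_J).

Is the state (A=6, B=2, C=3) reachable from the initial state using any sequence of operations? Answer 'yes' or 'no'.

Answer: no

Derivation:
BFS explored all 384 reachable states.
Reachable set includes: (0,0,0), (0,0,1), (0,0,2), (0,0,3), (0,0,4), (0,0,5), (0,0,6), (0,0,7), (0,0,8), (0,0,9), (0,1,0), (0,1,1) ...
Target (A=6, B=2, C=3) not in reachable set → no.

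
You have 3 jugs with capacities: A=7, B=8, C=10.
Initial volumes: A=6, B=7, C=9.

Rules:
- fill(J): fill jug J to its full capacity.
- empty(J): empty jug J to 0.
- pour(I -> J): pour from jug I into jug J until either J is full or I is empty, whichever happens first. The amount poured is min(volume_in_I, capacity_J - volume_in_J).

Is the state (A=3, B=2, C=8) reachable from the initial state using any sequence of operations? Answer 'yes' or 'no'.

BFS explored all 415 reachable states.
Reachable set includes: (0,0,0), (0,0,1), (0,0,2), (0,0,3), (0,0,4), (0,0,5), (0,0,6), (0,0,7), (0,0,8), (0,0,9), (0,0,10), (0,1,0) ...
Target (A=3, B=2, C=8) not in reachable set → no.

Answer: no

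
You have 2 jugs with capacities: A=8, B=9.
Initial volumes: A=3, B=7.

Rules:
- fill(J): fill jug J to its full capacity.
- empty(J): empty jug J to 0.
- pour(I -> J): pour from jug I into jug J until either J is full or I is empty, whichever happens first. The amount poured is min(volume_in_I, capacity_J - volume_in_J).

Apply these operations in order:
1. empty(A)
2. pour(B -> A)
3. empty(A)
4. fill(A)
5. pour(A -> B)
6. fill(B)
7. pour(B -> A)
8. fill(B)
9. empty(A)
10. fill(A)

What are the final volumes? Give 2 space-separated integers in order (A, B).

Step 1: empty(A) -> (A=0 B=7)
Step 2: pour(B -> A) -> (A=7 B=0)
Step 3: empty(A) -> (A=0 B=0)
Step 4: fill(A) -> (A=8 B=0)
Step 5: pour(A -> B) -> (A=0 B=8)
Step 6: fill(B) -> (A=0 B=9)
Step 7: pour(B -> A) -> (A=8 B=1)
Step 8: fill(B) -> (A=8 B=9)
Step 9: empty(A) -> (A=0 B=9)
Step 10: fill(A) -> (A=8 B=9)

Answer: 8 9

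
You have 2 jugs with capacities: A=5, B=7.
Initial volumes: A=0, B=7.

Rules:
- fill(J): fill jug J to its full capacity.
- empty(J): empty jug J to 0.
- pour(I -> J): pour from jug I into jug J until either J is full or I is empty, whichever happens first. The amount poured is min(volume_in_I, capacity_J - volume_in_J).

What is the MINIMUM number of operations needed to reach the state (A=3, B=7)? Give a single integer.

Answer: 5

Derivation:
BFS from (A=0, B=7). One shortest path:
  1. fill(A) -> (A=5 B=7)
  2. empty(B) -> (A=5 B=0)
  3. pour(A -> B) -> (A=0 B=5)
  4. fill(A) -> (A=5 B=5)
  5. pour(A -> B) -> (A=3 B=7)
Reached target in 5 moves.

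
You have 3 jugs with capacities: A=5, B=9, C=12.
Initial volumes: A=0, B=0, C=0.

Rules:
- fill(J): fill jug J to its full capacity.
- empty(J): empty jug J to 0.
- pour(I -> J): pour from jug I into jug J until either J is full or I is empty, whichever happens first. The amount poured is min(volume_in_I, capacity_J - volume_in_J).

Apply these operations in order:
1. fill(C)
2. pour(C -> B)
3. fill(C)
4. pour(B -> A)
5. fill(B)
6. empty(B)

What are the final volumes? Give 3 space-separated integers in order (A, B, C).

Answer: 5 0 12

Derivation:
Step 1: fill(C) -> (A=0 B=0 C=12)
Step 2: pour(C -> B) -> (A=0 B=9 C=3)
Step 3: fill(C) -> (A=0 B=9 C=12)
Step 4: pour(B -> A) -> (A=5 B=4 C=12)
Step 5: fill(B) -> (A=5 B=9 C=12)
Step 6: empty(B) -> (A=5 B=0 C=12)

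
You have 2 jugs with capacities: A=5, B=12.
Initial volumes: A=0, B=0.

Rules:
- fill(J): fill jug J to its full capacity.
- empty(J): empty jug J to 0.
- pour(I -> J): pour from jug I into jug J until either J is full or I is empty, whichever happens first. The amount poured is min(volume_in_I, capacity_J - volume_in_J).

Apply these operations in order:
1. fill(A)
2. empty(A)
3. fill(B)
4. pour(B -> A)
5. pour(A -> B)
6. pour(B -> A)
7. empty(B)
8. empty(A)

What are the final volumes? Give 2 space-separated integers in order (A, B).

Answer: 0 0

Derivation:
Step 1: fill(A) -> (A=5 B=0)
Step 2: empty(A) -> (A=0 B=0)
Step 3: fill(B) -> (A=0 B=12)
Step 4: pour(B -> A) -> (A=5 B=7)
Step 5: pour(A -> B) -> (A=0 B=12)
Step 6: pour(B -> A) -> (A=5 B=7)
Step 7: empty(B) -> (A=5 B=0)
Step 8: empty(A) -> (A=0 B=0)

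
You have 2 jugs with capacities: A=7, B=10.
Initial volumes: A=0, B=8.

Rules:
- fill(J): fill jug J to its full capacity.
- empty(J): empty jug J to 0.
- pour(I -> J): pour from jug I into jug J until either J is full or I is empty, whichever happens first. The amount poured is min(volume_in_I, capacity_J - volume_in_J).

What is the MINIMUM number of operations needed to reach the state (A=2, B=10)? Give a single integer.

BFS from (A=0, B=8). One shortest path:
  1. fill(A) -> (A=7 B=8)
  2. pour(A -> B) -> (A=5 B=10)
  3. empty(B) -> (A=5 B=0)
  4. pour(A -> B) -> (A=0 B=5)
  5. fill(A) -> (A=7 B=5)
  6. pour(A -> B) -> (A=2 B=10)
Reached target in 6 moves.

Answer: 6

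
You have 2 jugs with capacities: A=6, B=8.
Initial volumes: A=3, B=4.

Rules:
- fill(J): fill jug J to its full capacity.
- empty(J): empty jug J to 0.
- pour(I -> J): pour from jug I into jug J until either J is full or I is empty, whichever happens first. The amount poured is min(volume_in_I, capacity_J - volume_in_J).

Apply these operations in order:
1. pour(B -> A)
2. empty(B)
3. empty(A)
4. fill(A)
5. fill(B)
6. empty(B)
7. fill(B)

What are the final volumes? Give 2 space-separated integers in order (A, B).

Answer: 6 8

Derivation:
Step 1: pour(B -> A) -> (A=6 B=1)
Step 2: empty(B) -> (A=6 B=0)
Step 3: empty(A) -> (A=0 B=0)
Step 4: fill(A) -> (A=6 B=0)
Step 5: fill(B) -> (A=6 B=8)
Step 6: empty(B) -> (A=6 B=0)
Step 7: fill(B) -> (A=6 B=8)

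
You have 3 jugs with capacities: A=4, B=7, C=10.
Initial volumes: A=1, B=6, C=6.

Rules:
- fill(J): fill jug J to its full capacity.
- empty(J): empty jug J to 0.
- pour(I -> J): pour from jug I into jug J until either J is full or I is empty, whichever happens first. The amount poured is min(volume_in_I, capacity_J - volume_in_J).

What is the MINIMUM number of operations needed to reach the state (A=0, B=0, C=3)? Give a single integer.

Answer: 3

Derivation:
BFS from (A=1, B=6, C=6). One shortest path:
  1. empty(B) -> (A=1 B=0 C=6)
  2. pour(C -> A) -> (A=4 B=0 C=3)
  3. empty(A) -> (A=0 B=0 C=3)
Reached target in 3 moves.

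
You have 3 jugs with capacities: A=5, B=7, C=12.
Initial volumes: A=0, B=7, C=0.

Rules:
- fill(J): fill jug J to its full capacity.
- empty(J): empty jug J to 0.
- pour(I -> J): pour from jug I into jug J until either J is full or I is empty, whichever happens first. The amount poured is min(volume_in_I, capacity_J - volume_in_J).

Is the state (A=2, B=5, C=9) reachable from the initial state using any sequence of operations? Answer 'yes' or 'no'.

BFS explored all 360 reachable states.
Reachable set includes: (0,0,0), (0,0,1), (0,0,2), (0,0,3), (0,0,4), (0,0,5), (0,0,6), (0,0,7), (0,0,8), (0,0,9), (0,0,10), (0,0,11) ...
Target (A=2, B=5, C=9) not in reachable set → no.

Answer: no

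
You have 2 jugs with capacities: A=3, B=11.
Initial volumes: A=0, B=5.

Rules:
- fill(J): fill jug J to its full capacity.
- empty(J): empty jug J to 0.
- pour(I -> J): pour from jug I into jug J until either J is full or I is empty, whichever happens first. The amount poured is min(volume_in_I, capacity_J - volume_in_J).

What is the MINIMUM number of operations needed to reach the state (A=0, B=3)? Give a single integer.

Answer: 3

Derivation:
BFS from (A=0, B=5). One shortest path:
  1. fill(A) -> (A=3 B=5)
  2. empty(B) -> (A=3 B=0)
  3. pour(A -> B) -> (A=0 B=3)
Reached target in 3 moves.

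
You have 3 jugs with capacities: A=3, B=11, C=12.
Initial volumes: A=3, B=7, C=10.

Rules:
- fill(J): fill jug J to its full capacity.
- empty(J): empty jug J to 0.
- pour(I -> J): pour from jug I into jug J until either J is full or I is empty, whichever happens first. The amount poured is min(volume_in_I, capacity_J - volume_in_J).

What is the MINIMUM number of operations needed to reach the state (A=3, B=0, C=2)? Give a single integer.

BFS from (A=3, B=7, C=10). One shortest path:
  1. empty(A) -> (A=0 B=7 C=10)
  2. pour(B -> A) -> (A=3 B=4 C=10)
  3. pour(B -> C) -> (A=3 B=2 C=12)
  4. empty(C) -> (A=3 B=2 C=0)
  5. pour(B -> C) -> (A=3 B=0 C=2)
Reached target in 5 moves.

Answer: 5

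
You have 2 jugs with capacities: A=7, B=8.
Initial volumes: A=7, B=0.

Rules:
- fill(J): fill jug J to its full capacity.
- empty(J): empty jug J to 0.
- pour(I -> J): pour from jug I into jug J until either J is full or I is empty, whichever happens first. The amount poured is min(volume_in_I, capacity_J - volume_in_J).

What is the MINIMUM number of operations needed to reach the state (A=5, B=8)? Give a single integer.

BFS from (A=7, B=0). One shortest path:
  1. pour(A -> B) -> (A=0 B=7)
  2. fill(A) -> (A=7 B=7)
  3. pour(A -> B) -> (A=6 B=8)
  4. empty(B) -> (A=6 B=0)
  5. pour(A -> B) -> (A=0 B=6)
  6. fill(A) -> (A=7 B=6)
  7. pour(A -> B) -> (A=5 B=8)
Reached target in 7 moves.

Answer: 7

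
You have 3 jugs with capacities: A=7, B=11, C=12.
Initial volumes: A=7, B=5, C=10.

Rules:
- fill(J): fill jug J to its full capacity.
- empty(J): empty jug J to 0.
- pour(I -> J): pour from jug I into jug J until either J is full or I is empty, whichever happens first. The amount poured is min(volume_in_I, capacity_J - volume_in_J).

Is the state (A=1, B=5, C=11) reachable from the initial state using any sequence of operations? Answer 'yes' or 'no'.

BFS explored all 588 reachable states.
Reachable set includes: (0,0,0), (0,0,1), (0,0,2), (0,0,3), (0,0,4), (0,0,5), (0,0,6), (0,0,7), (0,0,8), (0,0,9), (0,0,10), (0,0,11) ...
Target (A=1, B=5, C=11) not in reachable set → no.

Answer: no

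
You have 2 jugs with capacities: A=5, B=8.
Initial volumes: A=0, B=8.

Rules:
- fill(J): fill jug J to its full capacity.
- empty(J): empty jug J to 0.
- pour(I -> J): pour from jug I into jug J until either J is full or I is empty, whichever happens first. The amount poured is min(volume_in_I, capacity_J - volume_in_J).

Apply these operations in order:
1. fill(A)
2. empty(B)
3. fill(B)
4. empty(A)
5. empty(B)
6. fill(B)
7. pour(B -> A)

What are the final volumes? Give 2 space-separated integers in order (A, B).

Answer: 5 3

Derivation:
Step 1: fill(A) -> (A=5 B=8)
Step 2: empty(B) -> (A=5 B=0)
Step 3: fill(B) -> (A=5 B=8)
Step 4: empty(A) -> (A=0 B=8)
Step 5: empty(B) -> (A=0 B=0)
Step 6: fill(B) -> (A=0 B=8)
Step 7: pour(B -> A) -> (A=5 B=3)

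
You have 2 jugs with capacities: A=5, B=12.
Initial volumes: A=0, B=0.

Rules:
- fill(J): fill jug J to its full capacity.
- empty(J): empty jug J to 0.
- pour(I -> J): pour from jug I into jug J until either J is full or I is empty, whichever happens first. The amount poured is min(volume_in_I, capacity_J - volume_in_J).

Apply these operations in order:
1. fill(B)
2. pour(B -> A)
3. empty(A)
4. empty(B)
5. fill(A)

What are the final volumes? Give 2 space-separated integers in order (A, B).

Answer: 5 0

Derivation:
Step 1: fill(B) -> (A=0 B=12)
Step 2: pour(B -> A) -> (A=5 B=7)
Step 3: empty(A) -> (A=0 B=7)
Step 4: empty(B) -> (A=0 B=0)
Step 5: fill(A) -> (A=5 B=0)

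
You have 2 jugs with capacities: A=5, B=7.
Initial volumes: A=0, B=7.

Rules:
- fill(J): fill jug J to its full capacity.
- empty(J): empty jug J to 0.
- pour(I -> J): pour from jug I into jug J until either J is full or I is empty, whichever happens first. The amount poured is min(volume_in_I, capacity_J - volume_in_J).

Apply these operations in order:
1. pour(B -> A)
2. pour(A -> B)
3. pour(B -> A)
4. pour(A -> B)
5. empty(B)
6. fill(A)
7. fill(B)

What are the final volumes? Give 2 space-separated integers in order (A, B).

Answer: 5 7

Derivation:
Step 1: pour(B -> A) -> (A=5 B=2)
Step 2: pour(A -> B) -> (A=0 B=7)
Step 3: pour(B -> A) -> (A=5 B=2)
Step 4: pour(A -> B) -> (A=0 B=7)
Step 5: empty(B) -> (A=0 B=0)
Step 6: fill(A) -> (A=5 B=0)
Step 7: fill(B) -> (A=5 B=7)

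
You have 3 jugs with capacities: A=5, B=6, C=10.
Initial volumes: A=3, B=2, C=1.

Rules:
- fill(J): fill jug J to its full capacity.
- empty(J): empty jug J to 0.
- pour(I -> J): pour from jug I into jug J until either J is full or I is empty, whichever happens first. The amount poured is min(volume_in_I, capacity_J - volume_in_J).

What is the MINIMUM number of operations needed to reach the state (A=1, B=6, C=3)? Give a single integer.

BFS from (A=3, B=2, C=1). One shortest path:
  1. empty(C) -> (A=3 B=2 C=0)
  2. pour(A -> C) -> (A=0 B=2 C=3)
  3. fill(A) -> (A=5 B=2 C=3)
  4. pour(A -> B) -> (A=1 B=6 C=3)
Reached target in 4 moves.

Answer: 4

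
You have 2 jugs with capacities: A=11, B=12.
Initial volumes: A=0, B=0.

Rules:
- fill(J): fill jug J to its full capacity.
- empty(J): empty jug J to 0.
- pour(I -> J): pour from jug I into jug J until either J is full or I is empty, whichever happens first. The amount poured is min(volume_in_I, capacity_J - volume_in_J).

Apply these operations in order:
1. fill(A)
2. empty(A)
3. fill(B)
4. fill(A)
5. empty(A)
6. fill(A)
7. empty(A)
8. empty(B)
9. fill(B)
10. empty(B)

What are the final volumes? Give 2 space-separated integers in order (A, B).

Step 1: fill(A) -> (A=11 B=0)
Step 2: empty(A) -> (A=0 B=0)
Step 3: fill(B) -> (A=0 B=12)
Step 4: fill(A) -> (A=11 B=12)
Step 5: empty(A) -> (A=0 B=12)
Step 6: fill(A) -> (A=11 B=12)
Step 7: empty(A) -> (A=0 B=12)
Step 8: empty(B) -> (A=0 B=0)
Step 9: fill(B) -> (A=0 B=12)
Step 10: empty(B) -> (A=0 B=0)

Answer: 0 0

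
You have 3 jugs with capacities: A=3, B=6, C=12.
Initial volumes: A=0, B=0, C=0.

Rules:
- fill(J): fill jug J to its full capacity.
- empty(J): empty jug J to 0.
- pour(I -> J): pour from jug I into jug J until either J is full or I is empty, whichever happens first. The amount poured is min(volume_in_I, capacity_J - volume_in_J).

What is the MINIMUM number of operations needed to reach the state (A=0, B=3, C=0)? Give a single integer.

Answer: 2

Derivation:
BFS from (A=0, B=0, C=0). One shortest path:
  1. fill(A) -> (A=3 B=0 C=0)
  2. pour(A -> B) -> (A=0 B=3 C=0)
Reached target in 2 moves.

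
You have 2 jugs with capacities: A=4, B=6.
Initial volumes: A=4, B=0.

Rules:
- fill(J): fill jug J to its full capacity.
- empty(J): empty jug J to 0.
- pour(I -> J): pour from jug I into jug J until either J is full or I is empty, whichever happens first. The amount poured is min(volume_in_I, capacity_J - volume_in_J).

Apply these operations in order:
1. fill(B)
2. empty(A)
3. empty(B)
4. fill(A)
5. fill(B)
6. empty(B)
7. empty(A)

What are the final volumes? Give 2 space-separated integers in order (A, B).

Answer: 0 0

Derivation:
Step 1: fill(B) -> (A=4 B=6)
Step 2: empty(A) -> (A=0 B=6)
Step 3: empty(B) -> (A=0 B=0)
Step 4: fill(A) -> (A=4 B=0)
Step 5: fill(B) -> (A=4 B=6)
Step 6: empty(B) -> (A=4 B=0)
Step 7: empty(A) -> (A=0 B=0)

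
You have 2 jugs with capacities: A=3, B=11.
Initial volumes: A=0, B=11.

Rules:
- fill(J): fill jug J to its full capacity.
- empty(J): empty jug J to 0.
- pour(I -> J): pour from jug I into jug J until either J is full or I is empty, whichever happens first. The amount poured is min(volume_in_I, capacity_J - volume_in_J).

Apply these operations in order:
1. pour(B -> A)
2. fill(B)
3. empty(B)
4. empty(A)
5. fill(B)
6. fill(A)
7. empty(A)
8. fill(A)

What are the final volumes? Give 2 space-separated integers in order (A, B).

Answer: 3 11

Derivation:
Step 1: pour(B -> A) -> (A=3 B=8)
Step 2: fill(B) -> (A=3 B=11)
Step 3: empty(B) -> (A=3 B=0)
Step 4: empty(A) -> (A=0 B=0)
Step 5: fill(B) -> (A=0 B=11)
Step 6: fill(A) -> (A=3 B=11)
Step 7: empty(A) -> (A=0 B=11)
Step 8: fill(A) -> (A=3 B=11)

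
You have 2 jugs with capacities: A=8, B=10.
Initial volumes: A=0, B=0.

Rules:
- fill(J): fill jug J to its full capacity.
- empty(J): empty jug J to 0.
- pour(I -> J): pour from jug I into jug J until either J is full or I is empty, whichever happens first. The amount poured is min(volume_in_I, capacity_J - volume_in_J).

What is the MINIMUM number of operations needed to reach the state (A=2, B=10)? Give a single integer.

BFS from (A=0, B=0). One shortest path:
  1. fill(B) -> (A=0 B=10)
  2. pour(B -> A) -> (A=8 B=2)
  3. empty(A) -> (A=0 B=2)
  4. pour(B -> A) -> (A=2 B=0)
  5. fill(B) -> (A=2 B=10)
Reached target in 5 moves.

Answer: 5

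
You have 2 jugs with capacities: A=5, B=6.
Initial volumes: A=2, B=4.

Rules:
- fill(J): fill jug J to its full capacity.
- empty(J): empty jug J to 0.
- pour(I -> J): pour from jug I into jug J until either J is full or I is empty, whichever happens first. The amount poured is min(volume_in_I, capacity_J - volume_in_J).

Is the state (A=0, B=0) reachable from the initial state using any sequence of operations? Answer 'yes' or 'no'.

Answer: yes

Derivation:
BFS from (A=2, B=4):
  1. empty(A) -> (A=0 B=4)
  2. empty(B) -> (A=0 B=0)
Target reached → yes.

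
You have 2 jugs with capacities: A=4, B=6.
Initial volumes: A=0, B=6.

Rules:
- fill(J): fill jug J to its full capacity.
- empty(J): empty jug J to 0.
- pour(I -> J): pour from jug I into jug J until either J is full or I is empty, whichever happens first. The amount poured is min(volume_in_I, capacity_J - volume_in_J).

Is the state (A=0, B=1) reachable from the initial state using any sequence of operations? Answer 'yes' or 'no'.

Answer: no

Derivation:
BFS explored all 10 reachable states.
Reachable set includes: (0,0), (0,2), (0,4), (0,6), (2,0), (2,6), (4,0), (4,2), (4,4), (4,6)
Target (A=0, B=1) not in reachable set → no.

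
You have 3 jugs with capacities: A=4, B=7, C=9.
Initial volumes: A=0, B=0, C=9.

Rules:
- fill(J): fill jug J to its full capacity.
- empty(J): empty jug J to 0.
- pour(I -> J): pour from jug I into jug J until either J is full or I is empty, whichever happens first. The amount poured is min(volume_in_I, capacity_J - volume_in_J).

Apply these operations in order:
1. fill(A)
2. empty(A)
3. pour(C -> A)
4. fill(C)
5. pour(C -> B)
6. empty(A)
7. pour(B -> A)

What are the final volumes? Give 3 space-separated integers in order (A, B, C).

Step 1: fill(A) -> (A=4 B=0 C=9)
Step 2: empty(A) -> (A=0 B=0 C=9)
Step 3: pour(C -> A) -> (A=4 B=0 C=5)
Step 4: fill(C) -> (A=4 B=0 C=9)
Step 5: pour(C -> B) -> (A=4 B=7 C=2)
Step 6: empty(A) -> (A=0 B=7 C=2)
Step 7: pour(B -> A) -> (A=4 B=3 C=2)

Answer: 4 3 2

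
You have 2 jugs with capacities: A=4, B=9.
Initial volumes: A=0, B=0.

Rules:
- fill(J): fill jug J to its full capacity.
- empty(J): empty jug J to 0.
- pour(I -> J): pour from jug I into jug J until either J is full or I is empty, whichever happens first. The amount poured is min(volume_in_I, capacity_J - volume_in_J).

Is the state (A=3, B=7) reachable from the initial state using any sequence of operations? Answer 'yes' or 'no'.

Answer: no

Derivation:
BFS explored all 26 reachable states.
Reachable set includes: (0,0), (0,1), (0,2), (0,3), (0,4), (0,5), (0,6), (0,7), (0,8), (0,9), (1,0), (1,9) ...
Target (A=3, B=7) not in reachable set → no.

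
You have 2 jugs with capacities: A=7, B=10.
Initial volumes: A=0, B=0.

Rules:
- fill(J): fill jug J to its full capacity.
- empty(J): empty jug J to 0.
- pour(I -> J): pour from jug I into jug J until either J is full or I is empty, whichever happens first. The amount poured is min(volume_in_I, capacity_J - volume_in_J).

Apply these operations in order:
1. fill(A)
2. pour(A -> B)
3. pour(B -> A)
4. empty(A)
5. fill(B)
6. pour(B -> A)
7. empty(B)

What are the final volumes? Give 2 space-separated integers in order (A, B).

Step 1: fill(A) -> (A=7 B=0)
Step 2: pour(A -> B) -> (A=0 B=7)
Step 3: pour(B -> A) -> (A=7 B=0)
Step 4: empty(A) -> (A=0 B=0)
Step 5: fill(B) -> (A=0 B=10)
Step 6: pour(B -> A) -> (A=7 B=3)
Step 7: empty(B) -> (A=7 B=0)

Answer: 7 0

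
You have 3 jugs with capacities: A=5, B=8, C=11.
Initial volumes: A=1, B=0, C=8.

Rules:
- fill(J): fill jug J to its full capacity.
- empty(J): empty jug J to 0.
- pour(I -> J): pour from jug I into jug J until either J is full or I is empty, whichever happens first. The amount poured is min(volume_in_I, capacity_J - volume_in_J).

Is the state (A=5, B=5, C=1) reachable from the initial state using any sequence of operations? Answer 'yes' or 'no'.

BFS from (A=1, B=0, C=8):
  1. empty(A) -> (A=0 B=0 C=8)
  2. fill(C) -> (A=0 B=0 C=11)
  3. pour(C -> A) -> (A=5 B=0 C=6)
  4. pour(A -> B) -> (A=0 B=5 C=6)
  5. pour(C -> A) -> (A=5 B=5 C=1)
Target reached → yes.

Answer: yes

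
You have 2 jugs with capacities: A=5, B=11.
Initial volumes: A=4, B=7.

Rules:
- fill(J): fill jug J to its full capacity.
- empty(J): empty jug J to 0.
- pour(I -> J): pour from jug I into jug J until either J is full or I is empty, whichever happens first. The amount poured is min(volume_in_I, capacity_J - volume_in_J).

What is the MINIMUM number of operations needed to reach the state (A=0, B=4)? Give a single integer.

BFS from (A=4, B=7). One shortest path:
  1. empty(B) -> (A=4 B=0)
  2. pour(A -> B) -> (A=0 B=4)
Reached target in 2 moves.

Answer: 2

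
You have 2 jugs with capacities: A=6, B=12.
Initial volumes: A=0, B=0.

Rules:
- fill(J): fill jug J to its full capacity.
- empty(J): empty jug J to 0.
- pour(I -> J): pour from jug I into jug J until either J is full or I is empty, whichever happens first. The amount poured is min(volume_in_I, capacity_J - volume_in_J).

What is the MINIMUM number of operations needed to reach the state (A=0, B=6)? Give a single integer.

Answer: 2

Derivation:
BFS from (A=0, B=0). One shortest path:
  1. fill(A) -> (A=6 B=0)
  2. pour(A -> B) -> (A=0 B=6)
Reached target in 2 moves.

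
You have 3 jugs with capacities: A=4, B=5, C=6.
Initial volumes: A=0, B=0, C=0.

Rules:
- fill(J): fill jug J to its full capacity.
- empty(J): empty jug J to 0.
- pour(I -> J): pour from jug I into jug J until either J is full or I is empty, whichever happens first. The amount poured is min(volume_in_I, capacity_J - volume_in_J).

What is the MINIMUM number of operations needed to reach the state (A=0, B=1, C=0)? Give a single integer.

BFS from (A=0, B=0, C=0). One shortest path:
  1. fill(B) -> (A=0 B=5 C=0)
  2. pour(B -> A) -> (A=4 B=1 C=0)
  3. empty(A) -> (A=0 B=1 C=0)
Reached target in 3 moves.

Answer: 3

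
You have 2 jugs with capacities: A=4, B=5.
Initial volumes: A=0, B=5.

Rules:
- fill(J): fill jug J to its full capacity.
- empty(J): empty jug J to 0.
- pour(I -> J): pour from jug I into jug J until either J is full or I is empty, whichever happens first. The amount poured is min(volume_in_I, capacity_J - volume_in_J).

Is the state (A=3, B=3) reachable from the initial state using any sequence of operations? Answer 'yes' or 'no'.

Answer: no

Derivation:
BFS explored all 18 reachable states.
Reachable set includes: (0,0), (0,1), (0,2), (0,3), (0,4), (0,5), (1,0), (1,5), (2,0), (2,5), (3,0), (3,5) ...
Target (A=3, B=3) not in reachable set → no.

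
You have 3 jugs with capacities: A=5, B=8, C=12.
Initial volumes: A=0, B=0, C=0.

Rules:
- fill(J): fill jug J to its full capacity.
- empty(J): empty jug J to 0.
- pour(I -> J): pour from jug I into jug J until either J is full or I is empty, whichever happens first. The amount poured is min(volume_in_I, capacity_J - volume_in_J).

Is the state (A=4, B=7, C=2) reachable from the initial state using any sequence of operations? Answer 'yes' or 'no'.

Answer: no

Derivation:
BFS explored all 394 reachable states.
Reachable set includes: (0,0,0), (0,0,1), (0,0,2), (0,0,3), (0,0,4), (0,0,5), (0,0,6), (0,0,7), (0,0,8), (0,0,9), (0,0,10), (0,0,11) ...
Target (A=4, B=7, C=2) not in reachable set → no.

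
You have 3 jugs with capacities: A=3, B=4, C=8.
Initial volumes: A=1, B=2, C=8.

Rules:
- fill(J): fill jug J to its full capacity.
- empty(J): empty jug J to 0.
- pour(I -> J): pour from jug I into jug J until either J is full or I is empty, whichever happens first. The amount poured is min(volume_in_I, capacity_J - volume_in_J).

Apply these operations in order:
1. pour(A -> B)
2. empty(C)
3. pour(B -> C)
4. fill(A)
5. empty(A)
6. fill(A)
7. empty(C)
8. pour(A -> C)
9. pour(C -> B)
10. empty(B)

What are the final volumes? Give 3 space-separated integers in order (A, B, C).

Step 1: pour(A -> B) -> (A=0 B=3 C=8)
Step 2: empty(C) -> (A=0 B=3 C=0)
Step 3: pour(B -> C) -> (A=0 B=0 C=3)
Step 4: fill(A) -> (A=3 B=0 C=3)
Step 5: empty(A) -> (A=0 B=0 C=3)
Step 6: fill(A) -> (A=3 B=0 C=3)
Step 7: empty(C) -> (A=3 B=0 C=0)
Step 8: pour(A -> C) -> (A=0 B=0 C=3)
Step 9: pour(C -> B) -> (A=0 B=3 C=0)
Step 10: empty(B) -> (A=0 B=0 C=0)

Answer: 0 0 0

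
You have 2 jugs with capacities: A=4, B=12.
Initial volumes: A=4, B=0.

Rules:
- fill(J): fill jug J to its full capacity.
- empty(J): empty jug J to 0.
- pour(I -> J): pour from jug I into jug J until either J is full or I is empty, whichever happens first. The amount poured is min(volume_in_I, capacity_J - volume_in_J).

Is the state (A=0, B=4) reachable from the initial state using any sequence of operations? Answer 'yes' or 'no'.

Answer: yes

Derivation:
BFS from (A=4, B=0):
  1. pour(A -> B) -> (A=0 B=4)
Target reached → yes.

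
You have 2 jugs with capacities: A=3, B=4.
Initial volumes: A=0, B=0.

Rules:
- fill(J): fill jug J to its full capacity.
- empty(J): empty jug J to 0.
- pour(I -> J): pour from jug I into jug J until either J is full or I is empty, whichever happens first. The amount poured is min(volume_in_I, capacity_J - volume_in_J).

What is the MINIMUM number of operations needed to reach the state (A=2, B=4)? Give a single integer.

BFS from (A=0, B=0). One shortest path:
  1. fill(A) -> (A=3 B=0)
  2. pour(A -> B) -> (A=0 B=3)
  3. fill(A) -> (A=3 B=3)
  4. pour(A -> B) -> (A=2 B=4)
Reached target in 4 moves.

Answer: 4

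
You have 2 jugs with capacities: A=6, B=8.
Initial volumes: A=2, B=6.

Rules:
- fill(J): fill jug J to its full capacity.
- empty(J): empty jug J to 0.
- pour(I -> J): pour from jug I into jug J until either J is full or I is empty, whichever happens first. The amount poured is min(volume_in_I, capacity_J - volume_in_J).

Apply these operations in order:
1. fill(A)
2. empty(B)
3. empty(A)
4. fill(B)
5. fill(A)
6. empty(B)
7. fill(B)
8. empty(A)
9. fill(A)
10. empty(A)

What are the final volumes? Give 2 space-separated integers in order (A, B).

Answer: 0 8

Derivation:
Step 1: fill(A) -> (A=6 B=6)
Step 2: empty(B) -> (A=6 B=0)
Step 3: empty(A) -> (A=0 B=0)
Step 4: fill(B) -> (A=0 B=8)
Step 5: fill(A) -> (A=6 B=8)
Step 6: empty(B) -> (A=6 B=0)
Step 7: fill(B) -> (A=6 B=8)
Step 8: empty(A) -> (A=0 B=8)
Step 9: fill(A) -> (A=6 B=8)
Step 10: empty(A) -> (A=0 B=8)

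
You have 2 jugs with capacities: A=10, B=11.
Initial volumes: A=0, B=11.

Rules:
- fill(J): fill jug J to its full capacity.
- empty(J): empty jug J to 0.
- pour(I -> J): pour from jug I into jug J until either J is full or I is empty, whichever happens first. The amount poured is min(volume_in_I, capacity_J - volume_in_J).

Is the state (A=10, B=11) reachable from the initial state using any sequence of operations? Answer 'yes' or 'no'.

BFS from (A=0, B=11):
  1. fill(A) -> (A=10 B=11)
Target reached → yes.

Answer: yes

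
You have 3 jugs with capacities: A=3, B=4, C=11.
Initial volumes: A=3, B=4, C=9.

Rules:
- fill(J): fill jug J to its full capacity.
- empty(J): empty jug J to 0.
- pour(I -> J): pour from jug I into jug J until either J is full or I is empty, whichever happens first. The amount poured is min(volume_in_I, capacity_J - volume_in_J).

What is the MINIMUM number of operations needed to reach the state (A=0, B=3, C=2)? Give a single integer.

BFS from (A=3, B=4, C=9). One shortest path:
  1. pour(B -> C) -> (A=3 B=2 C=11)
  2. empty(C) -> (A=3 B=2 C=0)
  3. pour(B -> C) -> (A=3 B=0 C=2)
  4. pour(A -> B) -> (A=0 B=3 C=2)
Reached target in 4 moves.

Answer: 4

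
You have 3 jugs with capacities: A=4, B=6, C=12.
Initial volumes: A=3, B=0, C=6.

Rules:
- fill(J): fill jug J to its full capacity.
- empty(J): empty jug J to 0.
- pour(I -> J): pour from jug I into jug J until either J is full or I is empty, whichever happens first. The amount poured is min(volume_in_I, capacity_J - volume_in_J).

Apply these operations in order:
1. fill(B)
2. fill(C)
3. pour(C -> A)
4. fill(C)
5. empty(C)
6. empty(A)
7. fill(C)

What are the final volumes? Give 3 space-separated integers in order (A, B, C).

Step 1: fill(B) -> (A=3 B=6 C=6)
Step 2: fill(C) -> (A=3 B=6 C=12)
Step 3: pour(C -> A) -> (A=4 B=6 C=11)
Step 4: fill(C) -> (A=4 B=6 C=12)
Step 5: empty(C) -> (A=4 B=6 C=0)
Step 6: empty(A) -> (A=0 B=6 C=0)
Step 7: fill(C) -> (A=0 B=6 C=12)

Answer: 0 6 12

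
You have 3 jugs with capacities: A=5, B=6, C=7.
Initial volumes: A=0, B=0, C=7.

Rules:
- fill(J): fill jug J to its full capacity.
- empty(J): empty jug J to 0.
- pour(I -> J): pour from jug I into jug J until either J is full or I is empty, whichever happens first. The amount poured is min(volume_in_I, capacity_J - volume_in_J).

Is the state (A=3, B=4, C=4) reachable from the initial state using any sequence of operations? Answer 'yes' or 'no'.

Answer: no

Derivation:
BFS explored all 216 reachable states.
Reachable set includes: (0,0,0), (0,0,1), (0,0,2), (0,0,3), (0,0,4), (0,0,5), (0,0,6), (0,0,7), (0,1,0), (0,1,1), (0,1,2), (0,1,3) ...
Target (A=3, B=4, C=4) not in reachable set → no.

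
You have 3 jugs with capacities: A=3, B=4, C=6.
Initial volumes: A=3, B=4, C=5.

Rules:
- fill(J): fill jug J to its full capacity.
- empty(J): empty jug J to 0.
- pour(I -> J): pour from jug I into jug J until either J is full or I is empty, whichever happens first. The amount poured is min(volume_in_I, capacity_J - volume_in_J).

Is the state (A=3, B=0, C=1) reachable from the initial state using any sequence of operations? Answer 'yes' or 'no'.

BFS from (A=3, B=4, C=5):
  1. empty(B) -> (A=3 B=0 C=5)
  2. pour(C -> B) -> (A=3 B=4 C=1)
  3. empty(B) -> (A=3 B=0 C=1)
Target reached → yes.

Answer: yes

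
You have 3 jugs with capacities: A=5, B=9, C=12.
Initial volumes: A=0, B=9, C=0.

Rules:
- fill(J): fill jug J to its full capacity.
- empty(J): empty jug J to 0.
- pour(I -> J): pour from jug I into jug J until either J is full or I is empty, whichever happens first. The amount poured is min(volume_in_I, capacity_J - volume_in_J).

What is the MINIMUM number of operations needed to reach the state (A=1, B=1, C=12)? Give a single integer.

Answer: 6

Derivation:
BFS from (A=0, B=9, C=0). One shortest path:
  1. fill(A) -> (A=5 B=9 C=0)
  2. pour(B -> C) -> (A=5 B=0 C=9)
  3. pour(A -> B) -> (A=0 B=5 C=9)
  4. pour(C -> A) -> (A=5 B=5 C=4)
  5. pour(A -> B) -> (A=1 B=9 C=4)
  6. pour(B -> C) -> (A=1 B=1 C=12)
Reached target in 6 moves.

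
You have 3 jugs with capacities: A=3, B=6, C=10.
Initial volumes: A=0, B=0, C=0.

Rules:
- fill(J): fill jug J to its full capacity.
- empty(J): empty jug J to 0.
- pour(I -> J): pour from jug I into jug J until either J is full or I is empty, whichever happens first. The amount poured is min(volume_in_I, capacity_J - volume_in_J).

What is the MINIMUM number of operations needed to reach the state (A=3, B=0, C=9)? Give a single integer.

BFS from (A=0, B=0, C=0). One shortest path:
  1. fill(A) -> (A=3 B=0 C=0)
  2. fill(B) -> (A=3 B=6 C=0)
  3. pour(A -> C) -> (A=0 B=6 C=3)
  4. fill(A) -> (A=3 B=6 C=3)
  5. pour(B -> C) -> (A=3 B=0 C=9)
Reached target in 5 moves.

Answer: 5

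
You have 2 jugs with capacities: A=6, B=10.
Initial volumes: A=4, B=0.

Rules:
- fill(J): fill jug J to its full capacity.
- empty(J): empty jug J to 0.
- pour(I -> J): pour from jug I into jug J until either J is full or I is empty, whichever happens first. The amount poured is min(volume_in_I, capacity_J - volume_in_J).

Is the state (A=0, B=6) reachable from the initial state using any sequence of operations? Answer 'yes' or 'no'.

BFS from (A=4, B=0):
  1. fill(A) -> (A=6 B=0)
  2. pour(A -> B) -> (A=0 B=6)
Target reached → yes.

Answer: yes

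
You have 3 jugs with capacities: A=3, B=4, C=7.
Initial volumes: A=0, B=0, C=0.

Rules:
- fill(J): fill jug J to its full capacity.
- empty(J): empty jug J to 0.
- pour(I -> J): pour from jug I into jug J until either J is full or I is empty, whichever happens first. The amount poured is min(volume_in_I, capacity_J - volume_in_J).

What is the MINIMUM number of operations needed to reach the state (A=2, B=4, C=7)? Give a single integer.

Answer: 5

Derivation:
BFS from (A=0, B=0, C=0). One shortest path:
  1. fill(A) -> (A=3 B=0 C=0)
  2. fill(C) -> (A=3 B=0 C=7)
  3. pour(A -> B) -> (A=0 B=3 C=7)
  4. fill(A) -> (A=3 B=3 C=7)
  5. pour(A -> B) -> (A=2 B=4 C=7)
Reached target in 5 moves.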